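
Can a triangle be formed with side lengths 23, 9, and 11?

Check the triangle inequality: 9 + 11 = 20 ≤ 23.
Since the sum of two sides does not exceed the third, no triangle can be formed.

No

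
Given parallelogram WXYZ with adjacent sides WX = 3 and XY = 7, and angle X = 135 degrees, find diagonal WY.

The diagonal of a parallelogram can be found by treating two adjacent sides and the diagonal as a triangle.
Applying the law of cosines with sides 3, 7 and included angle 135°:
d^2 = 9 + 49 - 42*cos(135°) = 21*sqrt(2) + 58
d = sqrt(21*sqrt(2) + 58)

sqrt(21*sqrt(2) + 58)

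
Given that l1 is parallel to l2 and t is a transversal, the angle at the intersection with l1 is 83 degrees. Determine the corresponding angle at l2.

When a transversal crosses parallel lines, angles in the same position at each intersection are called corresponding angles.
These are always equal, so the answer is 83 degrees.

83 degrees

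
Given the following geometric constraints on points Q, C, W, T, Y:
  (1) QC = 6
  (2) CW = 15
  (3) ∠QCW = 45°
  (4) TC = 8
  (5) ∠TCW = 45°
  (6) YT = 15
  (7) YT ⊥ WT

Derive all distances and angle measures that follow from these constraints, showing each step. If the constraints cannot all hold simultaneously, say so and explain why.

The constraints are consistent.

Step 1: From QC = 6, CW = 15, and ∠QCW = 45°, by the law of cosines:
  QW² = QC² + CW² - 2·QC·CW·cos(45°) = 36 + 225 - 127.3 = 133.7
  QW ≈ 11.56

Step 2: From WC = 15, CT = 8, and ∠WCT = 45°, by the law of cosines:
  WT² = WC² + CT² - 2·WC·CT·cos(45°) = 225 + 64 - 169.7 = 119.3
  WT ≈ 10.92

Step 3: From WT = 10.92, TY = 15, and ∠WTY = 90°, by the law of cosines:
  WY² = WT² + TY² - 2·WT·TY·cos(90°) = 119.3 + 225 - 0 = 344.3
  WY ≈ 18.56

Step 4: From QC = 6, QW = 11.56, CW = 15, by the inverse law of cosines:
  cos(∠CQW) = (QC² + QW² - CW²) / (2·QC·QW)
  ∠CQW = 113.48°

Step 5: From WC = 15, WQ = 11.56, CQ = 6, by the inverse law of cosines:
  cos(∠CWQ) = (WC² + WQ² - CQ²) / (2·WC·WQ)
  ∠CWQ = 21.52°

Step 6: From WC = 15, WT = 10.92, CT = 8, by the inverse law of cosines:
  cos(∠CWT) = (WC² + WT² - CT²) / (2·WC·WT)
  ∠CWT = 31.19°

Step 7: From TC = 8, TW = 10.92, CW = 15, by the inverse law of cosines:
  cos(∠CTW) = (TC² + TW² - CW²) / (2·TC·TW)
  ∠CTW = 103.81°

Step 8: From WT = 10.92, WY = 18.56, TY = 15, by the inverse law of cosines:
  cos(∠TWY) = (WT² + WY² - TY²) / (2·WT·WY)
  ∠TWY = 53.94°

Step 9: From YT = 15, YW = 18.56, TW = 10.92, by the inverse law of cosines:
  cos(∠TYW) = (YT² + YW² - TW²) / (2·YT·YW)
  ∠TYW = 36.06°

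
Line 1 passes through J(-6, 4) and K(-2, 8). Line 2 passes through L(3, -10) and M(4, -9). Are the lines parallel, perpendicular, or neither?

Slope of line 1: m1 = (8 - 4)/(-2 - -6) = 4/4 = 1
Slope of line 2: m2 = (-9 - -10)/(4 - 3) = 1/1 = 1
Two lines are parallel if and only if they have equal slopes (or both are vertical).
Here m1 = m2 = 1, confirming the lines are parallel.

Parallel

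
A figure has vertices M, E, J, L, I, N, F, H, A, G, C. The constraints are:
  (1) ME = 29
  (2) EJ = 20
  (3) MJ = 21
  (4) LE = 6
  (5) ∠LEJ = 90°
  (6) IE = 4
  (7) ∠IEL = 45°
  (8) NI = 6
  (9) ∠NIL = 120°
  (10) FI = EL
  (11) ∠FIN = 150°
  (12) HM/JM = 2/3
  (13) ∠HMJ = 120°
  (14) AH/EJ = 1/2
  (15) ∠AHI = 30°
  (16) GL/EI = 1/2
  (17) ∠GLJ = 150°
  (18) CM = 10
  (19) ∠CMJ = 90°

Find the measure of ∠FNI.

From the given relations: FI = EL = 6.
Step 1: By the law of cosines on triangle NIF: NF² = 6² + 6² − 2·6·6·cos(150°) = 134.35, so NF ≈ 11.59.
Step 2: By the inverse law of cosines on triangle FNI: cos(∠FNI) = (11.59² + 6² − 6²) / (2·11.59·6) = 134.35/139.09 = 0.9659, so ∠FNI = 15°.

Therefore, the measure of angle ∠FNI = 15°.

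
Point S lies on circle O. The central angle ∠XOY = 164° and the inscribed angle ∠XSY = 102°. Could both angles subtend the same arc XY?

By the inscribed angle theorem, the inscribed angle for a central angle of 164° should be 164° / 2 = 82°.
The given inscribed angle is 102°, which does not equal 82°.
Therefore, no, they do not correspond to the same arc.

No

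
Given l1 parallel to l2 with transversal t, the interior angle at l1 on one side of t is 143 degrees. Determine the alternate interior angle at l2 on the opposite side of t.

Alternate interior angles lie on opposite sides of the transversal, between the parallel lines.
By the alternate interior angle theorem, they are equal: 143 degrees.

143 degrees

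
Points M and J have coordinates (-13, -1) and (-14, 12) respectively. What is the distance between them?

d = sqrt((-14 - -13)^2 + (12 - -1)^2)
d = sqrt(-1^2 + 13^2)
d = sqrt(1 + 169)
d = sqrt(170)

sqrt(170)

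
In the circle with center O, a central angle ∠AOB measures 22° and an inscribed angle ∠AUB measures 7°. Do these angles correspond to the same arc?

By the inscribed angle theorem, the inscribed angle for a central angle of 22° should be 22° / 2 = 11°.
The given inscribed angle is 7°, which does not equal 11°.
Therefore, no, they do not correspond to the same arc.

No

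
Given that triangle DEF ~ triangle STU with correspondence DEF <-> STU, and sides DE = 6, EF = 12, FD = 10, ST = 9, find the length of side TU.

Since the triangles are similar, the ratio of corresponding sides is constant.
Scale factor k = ST / DE = 9 / 6 = 3/2
TU = k * EF = 3/2 * 12 = 18

18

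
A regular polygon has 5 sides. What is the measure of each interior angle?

Each interior angle of a regular n-gon is (n - 2) * 180 / n.
For n = 5: (5 - 2) * 180 / 5 = 540/5 = 108 degrees.

108 degrees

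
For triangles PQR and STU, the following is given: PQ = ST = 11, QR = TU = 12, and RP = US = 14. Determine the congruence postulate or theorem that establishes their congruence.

Consider the given information: PQ = ST = 11, QR = TU = 12, and RP = US = 14
This is not SAS or AAS: SAS requires two sides and the included angle between them. AAS requires two angles and a non-included side.
The correct criterion is SSS. All three pairs of corresponding sides are equal (Side-Side-Side).

SSS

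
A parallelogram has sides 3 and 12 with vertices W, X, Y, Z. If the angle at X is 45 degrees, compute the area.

Area = a * b * sin(theta)
Area = 3 * 12 * sin(45 degrees)
Area = 36 * sqrt(2)/2
Area = 18*sqrt(2)

18*sqrt(2)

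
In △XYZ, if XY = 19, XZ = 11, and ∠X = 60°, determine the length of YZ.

When two sides and the included angle are known, the law of cosines gives the third side.
c^2 = a^2 + b^2 - 2ab cos(C) generalizes the Pythagorean theorem to non-right triangles.
Here: YZ^2 = 361 + 121 - 418*(1/2) = 273
YZ = sqrt(273)

sqrt(273)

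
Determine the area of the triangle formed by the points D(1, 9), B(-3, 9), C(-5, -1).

Using the Shoelace formula for a triangle:
Area = (1/2)|x0(y1 - y2) + x1(y2 - y0) + x2(y0 - y1)|
Area = (1/2)|1(9 - -1) + -3(-1 - 9) + -5(9 - 9)|
Area = (1/2)|10 + 30 + 0|
Area = (1/2)|40|
Area = (1/2)(40)
Area = 20

20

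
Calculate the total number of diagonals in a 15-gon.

Total line segments between 15 vertices = C(15,2) = 105.
Subtract the 15 sides: 105 - 15 = 90 diagonals.

90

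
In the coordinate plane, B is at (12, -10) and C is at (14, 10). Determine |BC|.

d = sqrt((14 - 12)^2 + (10 - -10)^2)
d = sqrt(2^2 + 20^2)
d = sqrt(4 + 400)
d = sqrt(404) = 2*sqrt(101)

2*sqrt(101)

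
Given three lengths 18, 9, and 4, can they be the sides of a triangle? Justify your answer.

Check the triangle inequality: 9 + 4 = 13 ≤ 18.
Since the sum of two sides does not exceed the third, no triangle can be formed.

No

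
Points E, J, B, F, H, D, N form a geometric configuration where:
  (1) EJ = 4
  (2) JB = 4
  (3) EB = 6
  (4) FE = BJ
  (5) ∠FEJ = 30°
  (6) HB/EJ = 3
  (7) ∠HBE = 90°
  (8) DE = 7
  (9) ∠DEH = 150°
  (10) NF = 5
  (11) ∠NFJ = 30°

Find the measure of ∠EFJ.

From the given relations: FE = BJ = 4.
Step 1: By the law of cosines on triangle FEJ: FJ² = 4² + 4² − 2·4·4·cos(30°) = 4.29, so FJ ≈ 2.07.
Step 2: By the inverse law of cosines on triangle EFJ: cos(∠EFJ) = (4² + 2.07² − 4²) / (2·4·2.07) = 4.29/16.56 = 0.2588, so ∠EFJ = 75°.

Therefore, the measure of angle ∠EFJ = 75°.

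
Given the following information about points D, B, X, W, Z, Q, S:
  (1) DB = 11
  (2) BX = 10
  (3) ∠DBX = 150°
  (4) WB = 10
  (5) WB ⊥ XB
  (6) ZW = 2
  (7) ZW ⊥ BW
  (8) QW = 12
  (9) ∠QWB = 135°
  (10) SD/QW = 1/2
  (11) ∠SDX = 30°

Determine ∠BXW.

Step 1: By the law of cosines on triangle XBW: XW² = 10² + 10² − 2·10·10·cos(90°) = 200, so XW = 10·√2.
Step 2: By the inverse law of cosines on triangle BXW: cos(∠BXW) = (10² + (10·√2)² − 10²) / (2·10·10·√2) = 200/282.84 = 0.7071, so ∠BXW = 45°.

Therefore, the measure of angle ∠BXW = 45°.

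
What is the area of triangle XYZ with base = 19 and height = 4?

Area = (1/2)(19)(4) = 38

38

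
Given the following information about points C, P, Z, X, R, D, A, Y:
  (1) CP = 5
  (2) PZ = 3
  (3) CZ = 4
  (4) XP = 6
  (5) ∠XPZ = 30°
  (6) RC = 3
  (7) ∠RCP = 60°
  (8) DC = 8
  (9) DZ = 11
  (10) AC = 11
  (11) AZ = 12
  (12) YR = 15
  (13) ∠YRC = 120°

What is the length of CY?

Step 1: By the law of cosines on triangle CRY: CY² = 3² + 15² − 2·3·15·cos(120°) = 279, so CY = 3·√31.

Therefore, the length of CY = 3·√31.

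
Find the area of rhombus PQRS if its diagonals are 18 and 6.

Area = (18 * 6) / 2 = 108 / 2 = 54

54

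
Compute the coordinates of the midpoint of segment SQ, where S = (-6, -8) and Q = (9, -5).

The midpoint is the average of the coordinates:
x: (-6 + 9)/2 = 3/2
y: (-8 + -5)/2 = -13/2
Midpoint = (3/2, -13/2)

(3/2, -13/2)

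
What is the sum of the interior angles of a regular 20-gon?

The sum of interior angles of an n-sided polygon is (n - 2) * 180.
For n = 20: (20 - 2) * 180 = 18 * 180 = 3240 degrees.

3240 degrees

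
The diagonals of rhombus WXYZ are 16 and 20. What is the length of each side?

Half-diagonals are 8 and 10. side = sqrt(8^2 + 10^2) = sqrt(164) = 2*sqrt(41)

2*sqrt(41)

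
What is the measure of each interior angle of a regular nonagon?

Each interior angle of a regular n-gon is (n - 2) * 180 / n.
For n = 9: (9 - 2) * 180 / 9 = 1260/9 = 140 degrees.

140 degrees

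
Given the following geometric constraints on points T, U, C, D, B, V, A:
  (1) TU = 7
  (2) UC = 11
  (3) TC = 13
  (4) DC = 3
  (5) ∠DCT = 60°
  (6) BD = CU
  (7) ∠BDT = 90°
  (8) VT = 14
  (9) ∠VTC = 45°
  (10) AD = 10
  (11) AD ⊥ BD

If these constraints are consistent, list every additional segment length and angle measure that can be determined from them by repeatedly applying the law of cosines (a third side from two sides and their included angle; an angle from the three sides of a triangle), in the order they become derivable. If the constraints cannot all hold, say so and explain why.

The constraints are consistent. Derivable facts, in order:
After 1 step:
- BA ≈ 14.87
- CV ≈ 10.37
- TD = √139
- ∠CTU = 57.79°
- ∠CUT = 89.63°
- ∠TCU = 32.58°
After 2 steps:
- TB = 2·√65
- ∠ABD = 42.27°
- ∠BAD = 47.73°
- ∠CDT = 107.27°
- ∠CTD = 12.73°
- ∠CVT = 62.39°
- ∠TCV = 72.61°
After 3 steps:
- ∠BTD = 43.02°
- ∠DBT = 46.98°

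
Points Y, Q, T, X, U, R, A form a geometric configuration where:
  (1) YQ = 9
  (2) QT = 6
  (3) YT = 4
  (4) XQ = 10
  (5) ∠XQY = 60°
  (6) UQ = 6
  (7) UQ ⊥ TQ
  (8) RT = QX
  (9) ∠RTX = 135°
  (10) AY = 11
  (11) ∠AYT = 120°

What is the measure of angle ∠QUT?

Step 1: By the law of cosines on triangle UQT: UT² = 6² + 6² − 2·6·6·cos(90°) = 72, so UT = 6·√2.
Step 2: By the inverse law of cosines on triangle QUT: cos(∠QUT) = (6² + (6·√2)² − 6²) / (2·6·6·√2) = 72/101.82 = 0.7071, so ∠QUT = 45°.

Therefore, the measure of angle ∠QUT = 45°.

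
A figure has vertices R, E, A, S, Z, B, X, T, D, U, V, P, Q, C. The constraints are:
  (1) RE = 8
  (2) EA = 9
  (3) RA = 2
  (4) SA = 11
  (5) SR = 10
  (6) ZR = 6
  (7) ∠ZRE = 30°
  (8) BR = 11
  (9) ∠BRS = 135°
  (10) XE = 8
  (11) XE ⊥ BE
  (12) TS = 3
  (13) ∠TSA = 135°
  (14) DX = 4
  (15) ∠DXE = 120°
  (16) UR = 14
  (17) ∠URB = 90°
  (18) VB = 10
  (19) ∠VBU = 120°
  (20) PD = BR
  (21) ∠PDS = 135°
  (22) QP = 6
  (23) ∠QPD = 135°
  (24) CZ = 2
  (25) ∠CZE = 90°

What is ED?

Step 1: By the law of cosines on triangle EXD: ED² = 8² + 4² − 2·8·4·cos(120°) = 112, so ED = 4·√7.

Therefore, the length of ED = 4·√7.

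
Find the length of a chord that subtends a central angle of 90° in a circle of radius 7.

Chord = 2(7) sin(45°) = 7*sqrt(2)

7*sqrt(2)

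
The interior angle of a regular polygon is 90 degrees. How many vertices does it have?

Exterior angle = 180 - 90 = 90. n = 360 / 90 = 4.

4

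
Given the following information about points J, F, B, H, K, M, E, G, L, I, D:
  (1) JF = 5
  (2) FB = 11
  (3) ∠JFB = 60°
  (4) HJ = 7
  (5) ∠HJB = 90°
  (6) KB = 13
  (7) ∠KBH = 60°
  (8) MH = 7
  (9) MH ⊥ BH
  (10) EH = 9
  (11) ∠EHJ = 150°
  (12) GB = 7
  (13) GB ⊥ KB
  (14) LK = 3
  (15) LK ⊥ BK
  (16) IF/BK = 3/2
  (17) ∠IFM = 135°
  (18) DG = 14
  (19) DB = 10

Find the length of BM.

Step 1: By the law of cosines on triangle BFJ: BJ² = 11² + 5² − 2·11·5·cos(60°) = 91, so BJ = √91.
Step 2: By the law of cosines on triangle BJH: BH² = √91² + 7² − 2·√91·7·cos(90°) = 140, so BH = 2·√35.
Step 3: By the law of cosines on triangle BHM: BM² = (2·√35)² + 7² − 2·2·√35·7·cos(90°) = 189, so BM = 3·√21.

Therefore, the length of BM = 3·√21.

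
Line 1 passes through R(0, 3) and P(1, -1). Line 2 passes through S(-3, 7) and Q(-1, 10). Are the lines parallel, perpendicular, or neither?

Slope of line 1: m1 = (-1 - 3)/(1 - 0) = -4/1 = -4
Slope of line 2: m2 = (10 - 7)/(-1 - -3) = 3/2 = 3/2
m1 != m2 and m1*m2 = -6 != -1. Neither.

Neither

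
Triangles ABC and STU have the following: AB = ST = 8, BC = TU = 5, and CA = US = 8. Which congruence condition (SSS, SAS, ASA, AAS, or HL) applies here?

Consider the given information: AB = ST = 8, BC = TU = 5, and CA = US = 8
This is not SAS or AAS: SAS requires two sides and the included angle between them. AAS requires two angles and a non-included side.
The correct criterion is SSS. All three pairs of corresponding sides are equal (Side-Side-Side).

SSS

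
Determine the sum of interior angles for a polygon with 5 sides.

The sum of interior angles of an n-sided polygon is (n - 2) * 180.
For n = 5: (5 - 2) * 180 = 3 * 180 = 540 degrees.

540 degrees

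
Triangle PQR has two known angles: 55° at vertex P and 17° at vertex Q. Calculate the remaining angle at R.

By the triangle angle sum property, the three interior angles of any triangle add up to 180°.
We know angle P = 55° and angle Q = 17°, so their sum is 72°.
Therefore angle R = 180° - 72° = 108°.

108 degrees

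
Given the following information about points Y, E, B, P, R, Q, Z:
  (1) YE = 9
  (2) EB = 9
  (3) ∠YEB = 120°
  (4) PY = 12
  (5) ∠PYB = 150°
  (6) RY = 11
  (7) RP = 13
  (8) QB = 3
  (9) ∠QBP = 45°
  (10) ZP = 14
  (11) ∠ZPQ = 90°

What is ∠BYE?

Step 1: By the law of cosines on triangle YEB: YB² = 9² + 9² − 2·9·9·cos(120°) = 243, so YB = 9·√3.
Step 2: By the inverse law of cosines on triangle BYE: cos(∠BYE) = ((9·√3)² + 9² − 9²) / (2·9·√3·9) = 243/280.59 = 0.866, so ∠BYE = 30°.

Therefore, the measure of angle ∠BYE = 30°.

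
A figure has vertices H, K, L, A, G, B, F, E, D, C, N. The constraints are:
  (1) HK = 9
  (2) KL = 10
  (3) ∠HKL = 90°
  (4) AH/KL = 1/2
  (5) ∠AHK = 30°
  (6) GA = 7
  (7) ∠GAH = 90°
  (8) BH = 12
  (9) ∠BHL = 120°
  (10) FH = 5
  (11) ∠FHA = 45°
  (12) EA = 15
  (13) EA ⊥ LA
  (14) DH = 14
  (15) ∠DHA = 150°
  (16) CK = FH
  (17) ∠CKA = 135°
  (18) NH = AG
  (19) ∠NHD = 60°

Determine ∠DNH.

From the given relations: NH = AG = 7.
Step 1: By the law of cosines on triangle NHD: ND² = 7² + 14² − 2·7·14·cos(60°) = 147, so ND = 7·√3.
Step 2: By the inverse law of cosines on triangle DNH: cos(∠DNH) = ((7·√3)² + 7² − 14²) / (2·7·√3·7) = 0/169.74 = 0, so ∠DNH = 90°.

Therefore, the measure of angle ∠DNH = 90°.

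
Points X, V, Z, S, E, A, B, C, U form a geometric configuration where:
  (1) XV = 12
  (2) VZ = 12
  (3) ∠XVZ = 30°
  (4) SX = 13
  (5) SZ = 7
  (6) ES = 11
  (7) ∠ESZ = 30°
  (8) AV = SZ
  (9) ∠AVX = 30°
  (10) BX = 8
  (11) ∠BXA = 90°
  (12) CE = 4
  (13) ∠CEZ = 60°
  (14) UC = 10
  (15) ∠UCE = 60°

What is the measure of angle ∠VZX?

Step 1: By the law of cosines on triangle ZVX: ZX² = 12² + 12² − 2·12·12·cos(30°) = 38.58, so ZX ≈ 6.21.
Step 2: By the inverse law of cosines on triangle VZX: cos(∠VZX) = (12² + 6.21² − 12²) / (2·12·6.21) = 38.58/149.08 = 0.2588, so ∠VZX = 75°.

Therefore, the measure of angle ∠VZX = 75°.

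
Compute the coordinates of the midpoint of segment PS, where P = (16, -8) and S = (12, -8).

The midpoint is the point halfway along the segment.
Move half the horizontal distance: 16 + (12 - 16)/2 = 16 + -4/2 = 14
Move half the vertical distance: -8 + (-8 - -8)/2 = -8 + 0/2 = -8
Midpoint = (14, -8)

(14, -8)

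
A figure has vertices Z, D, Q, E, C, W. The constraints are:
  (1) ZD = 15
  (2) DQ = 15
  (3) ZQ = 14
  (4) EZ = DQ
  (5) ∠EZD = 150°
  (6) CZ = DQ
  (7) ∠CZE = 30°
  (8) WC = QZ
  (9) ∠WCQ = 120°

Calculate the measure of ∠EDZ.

From the given relations: EZ = DQ = 15.
Step 1: By the law of cosines on triangle DZE: DE² = 15² + 15² − 2·15·15·cos(150°) = 839.71, so DE ≈ 28.98.
Step 2: By the inverse law of cosines on triangle EDZ: cos(∠EDZ) = (28.98² + 15² − 15²) / (2·28.98·15) = 839.71/869.33 = 0.9659, so ∠EDZ = 15°.

Therefore, the measure of angle ∠EDZ = 15°.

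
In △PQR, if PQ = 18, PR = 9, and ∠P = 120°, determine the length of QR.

By the law of cosines: QR^2 = PQ^2 + PR^2 - 2*PQ*PR*cos(P)
QR^2 = 18^2 + 9^2 - 2*18*9*cos(120°)
QR^2 = 324 + 81 - 324*(-1/2)
QR^2 = 567
QR = 9*sqrt(7)

9*sqrt(7)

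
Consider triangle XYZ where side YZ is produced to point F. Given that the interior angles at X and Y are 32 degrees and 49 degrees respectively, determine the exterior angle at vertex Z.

Exterior angle = 32 + 49 = 81 degrees (exterior angle theorem).

81 degrees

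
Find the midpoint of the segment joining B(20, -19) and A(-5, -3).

The midpoint is the average of the coordinates:
x: (20 + -5)/2 = 15/2
y: (-19 + -3)/2 = -11
Midpoint = (15/2, -11)

(15/2, -11)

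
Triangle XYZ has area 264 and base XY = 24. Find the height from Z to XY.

Rearranging the area formula Area = (1/2) * base * height:
height = 2 * Area / base = 2 * 264 / 24 = 22.

22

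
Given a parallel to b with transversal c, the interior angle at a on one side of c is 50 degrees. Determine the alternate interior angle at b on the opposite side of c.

Alternate interior angles lie on opposite sides of the transversal, between the parallel lines.
By the alternate interior angle theorem, they are equal: 50 degrees.

50 degrees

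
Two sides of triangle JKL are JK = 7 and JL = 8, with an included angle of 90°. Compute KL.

By the law of cosines: KL^2 = JK^2 + JL^2 - 2*JK*JL*cos(J)
KL^2 = 7^2 + 8^2 - 2*7*8*cos(90°)
KL^2 = 49 + 64 - 112*(0)
KL^2 = 113
KL = sqrt(113)

sqrt(113)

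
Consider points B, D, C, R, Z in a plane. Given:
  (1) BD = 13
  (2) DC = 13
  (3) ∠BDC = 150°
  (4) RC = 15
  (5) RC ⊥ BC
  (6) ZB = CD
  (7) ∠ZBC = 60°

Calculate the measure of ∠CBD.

Step 1: By the law of cosines on triangle BDC: BC² = 13² + 13² − 2·13·13·cos(150°) = 630.72, so BC ≈ 25.11.
Step 2: By the inverse law of cosines on triangle CBD: cos(∠CBD) = (25.11² + 13² − 13²) / (2·25.11·13) = 630.72/652.97 = 0.9659, so ∠CBD = 15°.

Therefore, the measure of angle ∠CBD = 15°.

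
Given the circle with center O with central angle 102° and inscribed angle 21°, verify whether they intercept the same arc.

By the inscribed angle theorem, the inscribed angle for a central angle of 102° should be 102° / 2 = 51°.
The given inscribed angle is 21°, which does not equal 51°.
Therefore, no, they do not correspond to the same arc.

No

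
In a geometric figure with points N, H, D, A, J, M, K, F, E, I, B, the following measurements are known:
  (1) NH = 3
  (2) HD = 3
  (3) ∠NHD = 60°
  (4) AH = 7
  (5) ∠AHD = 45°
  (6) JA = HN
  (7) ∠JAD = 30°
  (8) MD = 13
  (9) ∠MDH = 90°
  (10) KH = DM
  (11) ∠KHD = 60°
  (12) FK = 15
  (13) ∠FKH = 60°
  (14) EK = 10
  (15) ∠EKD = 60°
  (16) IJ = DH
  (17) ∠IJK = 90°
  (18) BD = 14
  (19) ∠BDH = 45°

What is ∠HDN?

Step 1: By the law of cosines on triangle DHN: DN² = 3² + 3² − 2·3·3·cos(60°) = 9, so DN = 3.
Step 2: By the inverse law of cosines on triangle HDN: cos(∠HDN) = (3² + 3² − 3²) / (2·3·3) = 9/18 = 0.5, so ∠HDN = 60°.

Therefore, the measure of angle ∠HDN = 60°.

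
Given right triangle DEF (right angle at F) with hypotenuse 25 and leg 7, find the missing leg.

EF = sqrt(25^2 - 7^2) = sqrt(576) = 24

24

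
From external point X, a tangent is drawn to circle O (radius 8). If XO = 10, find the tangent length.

Let T be the point of tangency. Then OT ⊥ XT (radius ⊥ tangent).
In right triangle OTX: OX² = OT² + XT²
10² = 8² + XT²
XT² = 36, XT = 6

6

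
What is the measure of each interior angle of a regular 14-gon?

Each interior angle of a regular n-gon is (n - 2) * 180 / n.
For n = 14: (14 - 2) * 180 / 14 = 2160/14 = 1080/7 degrees.

1080/7 degrees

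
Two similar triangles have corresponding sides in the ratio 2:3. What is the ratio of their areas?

The ratio of areas of similar triangles equals the square of the side ratio.
Side ratio = 2:3
Area ratio = (2/3)^2 = 4/9 = 4:9

4:9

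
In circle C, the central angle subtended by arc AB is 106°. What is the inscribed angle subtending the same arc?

By the inscribed angle theorem, the inscribed angle is half the central angle.
Inscribed angle = 106° / 2 = 53°

53°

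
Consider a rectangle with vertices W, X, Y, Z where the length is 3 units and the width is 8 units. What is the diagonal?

d = sqrt(3^2 + 8^2) = sqrt(73)

sqrt(73)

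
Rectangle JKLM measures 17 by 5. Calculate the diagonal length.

A rectangle's diagonal splits it into two right triangles, with the diagonal as the hypotenuse.
By the Pythagorean theorem, d^2 = 17^2 + 5^2 = 314.
Therefore d = sqrt(314).

sqrt(314)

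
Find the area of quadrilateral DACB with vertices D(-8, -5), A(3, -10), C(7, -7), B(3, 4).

Shoelace: sum of cross terms = 210, Area = (1/2)|210| = 105

105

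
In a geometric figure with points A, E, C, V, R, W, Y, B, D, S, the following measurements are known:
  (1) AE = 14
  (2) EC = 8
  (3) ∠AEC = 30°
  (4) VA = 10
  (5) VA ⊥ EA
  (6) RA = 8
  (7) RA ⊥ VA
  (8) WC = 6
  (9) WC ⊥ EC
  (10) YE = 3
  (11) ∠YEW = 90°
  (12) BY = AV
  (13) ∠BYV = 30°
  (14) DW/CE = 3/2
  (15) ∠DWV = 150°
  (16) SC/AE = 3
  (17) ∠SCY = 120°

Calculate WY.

Step 1: By the law of cosines on triangle ECW: EW² = 8² + 6² − 2·8·6·cos(90°) = 100, so EW = 10.
Step 2: By the law of cosines on triangle WEY: WY² = 10² + 3² − 2·10·3·cos(90°) = 109, so WY = √109.

Therefore, the length of WY = √109.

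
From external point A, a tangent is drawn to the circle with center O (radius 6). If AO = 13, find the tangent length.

The tangent, radius, and line from the external point to the center form a right triangle.
The right angle is where the tangent meets the radius.
By the Pythagorean theorem: tangent² + 6² = 13²
tangent² = 169 - 36 = 133
tangent = sqrt(133)

sqrt(133)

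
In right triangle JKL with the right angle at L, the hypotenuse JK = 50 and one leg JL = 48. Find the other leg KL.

Rearranging the Pythagorean theorem to solve for the unknown leg:
leg^2 = hypotenuse^2 - known_leg^2 = 2500 - 2304 = 196
leg = sqrt(196) = 14.

14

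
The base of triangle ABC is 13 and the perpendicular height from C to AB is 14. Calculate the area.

Area = (1/2) * base * height
Area = (1/2) * 13 * 14
Area = 91

91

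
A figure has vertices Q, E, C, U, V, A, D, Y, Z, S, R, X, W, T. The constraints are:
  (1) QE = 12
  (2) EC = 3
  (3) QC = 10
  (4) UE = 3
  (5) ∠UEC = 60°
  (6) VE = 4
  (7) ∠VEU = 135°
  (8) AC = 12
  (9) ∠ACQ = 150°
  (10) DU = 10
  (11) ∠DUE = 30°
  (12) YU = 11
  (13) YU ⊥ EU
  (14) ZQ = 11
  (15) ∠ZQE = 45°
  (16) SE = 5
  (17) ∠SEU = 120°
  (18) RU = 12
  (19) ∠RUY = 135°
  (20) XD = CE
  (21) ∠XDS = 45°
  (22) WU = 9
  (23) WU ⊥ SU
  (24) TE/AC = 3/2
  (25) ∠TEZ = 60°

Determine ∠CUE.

Step 1: By the law of cosines on triangle UEC: UC² = 3² + 3² − 2·3·3·cos(60°) = 9, so UC = 3.
Step 2: By the inverse law of cosines on triangle CUE: cos(∠CUE) = (3² + 3² − 3²) / (2·3·3) = 9/18 = 0.5, so ∠CUE = 60°.

Therefore, the measure of angle ∠CUE = 60°.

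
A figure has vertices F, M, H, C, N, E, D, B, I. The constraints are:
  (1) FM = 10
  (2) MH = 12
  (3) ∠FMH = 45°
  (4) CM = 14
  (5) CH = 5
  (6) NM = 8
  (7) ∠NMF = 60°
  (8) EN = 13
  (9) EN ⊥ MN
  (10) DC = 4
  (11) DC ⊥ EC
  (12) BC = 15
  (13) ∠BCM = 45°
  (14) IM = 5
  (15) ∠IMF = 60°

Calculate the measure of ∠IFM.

Step 1: By the law of cosines on triangle FMI: FI² = 10² + 5² − 2·10·5·cos(60°) = 75, so FI = 5·√3.
Step 2: By the inverse law of cosines on triangle IFM: cos(∠IFM) = ((5·√3)² + 10² − 5²) / (2·5·√3·10) = 150/173.21 = 0.866, so ∠IFM = 30°.

Therefore, the measure of angle ∠IFM = 30°.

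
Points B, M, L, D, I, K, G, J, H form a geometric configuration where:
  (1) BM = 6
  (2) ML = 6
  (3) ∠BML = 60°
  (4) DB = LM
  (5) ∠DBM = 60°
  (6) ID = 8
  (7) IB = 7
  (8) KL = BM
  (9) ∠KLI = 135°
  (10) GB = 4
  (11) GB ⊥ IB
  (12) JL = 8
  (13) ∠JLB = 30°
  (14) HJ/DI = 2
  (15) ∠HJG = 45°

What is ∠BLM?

Step 1: By the law of cosines on triangle LMB: LB² = 6² + 6² − 2·6·6·cos(60°) = 36, so LB = 6.
Step 2: By the inverse law of cosines on triangle BLM: cos(∠BLM) = (6² + 6² − 6²) / (2·6·6) = 36/72 = 0.5, so ∠BLM = 60°.

Therefore, the measure of angle ∠BLM = 60°.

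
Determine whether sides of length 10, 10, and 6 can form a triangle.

Yes.
The triangle inequality requires that the sum of any two sides exceeds the third.
Here 6 + 10 = 16 > 10, so the condition is met.

Yes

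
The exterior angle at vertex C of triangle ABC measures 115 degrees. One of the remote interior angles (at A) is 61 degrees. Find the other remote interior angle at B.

By the exterior angle theorem: exterior angle = sum of remote interior angles.
115 = 61 + angle B
angle B = 115 - 61 = 54 degrees

54 degrees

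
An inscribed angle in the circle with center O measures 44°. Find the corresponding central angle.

The inscribed angle theorem states that a central angle is always twice any inscribed angle that subtends the same arc.
Since the inscribed angle is 44°, the central angle = 2 × 44° = 88°.

88°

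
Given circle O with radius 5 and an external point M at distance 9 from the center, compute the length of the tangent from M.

Let T be the point of tangency. Then OT ⊥ MT (radius ⊥ tangent).
In right triangle OTM: OM² = OT² + MT²
9² = 5² + MT²
MT² = 56, MT = 2*sqrt(14)

2*sqrt(14)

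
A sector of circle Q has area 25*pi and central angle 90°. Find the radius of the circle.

r² = 360 × 25*pi / (π × 90) = 100, so r = 10.

10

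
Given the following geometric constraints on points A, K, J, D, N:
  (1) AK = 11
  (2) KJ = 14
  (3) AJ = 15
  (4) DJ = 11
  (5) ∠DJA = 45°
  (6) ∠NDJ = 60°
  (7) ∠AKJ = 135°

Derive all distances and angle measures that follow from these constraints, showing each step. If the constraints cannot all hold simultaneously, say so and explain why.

These constraints are not satisfiable: (1), (2) and (3) fix all three sides of triangle AKJ, so by the law of cosines cos(∠AKJ) = (11² + 14² − 15²) / (2·11·14) = 0.2987, i.e. ∠AKJ ≈ 72.62°, which contradicts (7) ∠AKJ = 135°. No planar figure meets all of them, so nothing further can be derived.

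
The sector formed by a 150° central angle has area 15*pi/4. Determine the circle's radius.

r² = 360 × 15*pi/4 / (π × 150) = 9, so r = 3.

3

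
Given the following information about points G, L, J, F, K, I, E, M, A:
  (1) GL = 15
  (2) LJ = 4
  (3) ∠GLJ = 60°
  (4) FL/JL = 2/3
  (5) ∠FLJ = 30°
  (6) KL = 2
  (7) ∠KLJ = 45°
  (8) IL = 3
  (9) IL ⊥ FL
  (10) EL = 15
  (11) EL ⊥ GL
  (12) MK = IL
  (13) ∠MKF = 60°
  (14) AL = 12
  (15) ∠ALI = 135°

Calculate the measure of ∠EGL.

Step 1: By the law of cosines on triangle GLE: GE² = 15² + 15² − 2·15·15·cos(90°) = 450, so GE = 15·√2.
Step 2: By the inverse law of cosines on triangle EGL: cos(∠EGL) = ((15·√2)² + 15² − 15²) / (2·15·√2·15) = 450/636.4 = 0.7071, so ∠EGL = 45°.

Therefore, the measure of angle ∠EGL = 45°.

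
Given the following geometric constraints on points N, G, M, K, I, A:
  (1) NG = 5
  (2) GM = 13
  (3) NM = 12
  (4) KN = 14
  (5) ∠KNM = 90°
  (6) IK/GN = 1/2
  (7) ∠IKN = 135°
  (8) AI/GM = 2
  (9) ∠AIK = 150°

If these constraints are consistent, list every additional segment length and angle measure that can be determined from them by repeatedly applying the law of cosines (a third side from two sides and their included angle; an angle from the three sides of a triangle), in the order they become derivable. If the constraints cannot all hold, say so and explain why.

The constraints are consistent. Derivable facts, in order:
After 1 step:
- KA ≈ 28.19
- MK = 2·√85
- NI ≈ 15.87
- ∠GMN = 22.62°
- ∠GNM = 90°
- ∠MGN = 67.38°
After 2 steps:
- ∠AKI = 27.46°
- ∠IAK = 2.54°
- ∠INK = 6.4°
- ∠KIN = 38.6°
- ∠KMN = 49.4°
- ∠MKN = 40.6°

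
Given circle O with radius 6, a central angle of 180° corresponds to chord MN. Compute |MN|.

Drop a perpendicular from the center to the chord, bisecting both the chord and the central angle.
Each half-chord = r sin(θ/2) = 6 sin(90°).
The full chord = 2 × 6 × sin(90°) = 12.

12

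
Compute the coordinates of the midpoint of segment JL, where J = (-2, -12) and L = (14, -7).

The midpoint is the point halfway along the segment.
Move half the horizontal distance: -2 + (14 - -2)/2 = -2 + 16/2 = 6
Move half the vertical distance: -12 + (-7 - -12)/2 = -12 + 5/2 = -19/2
Midpoint = (6, -19/2)

(6, -19/2)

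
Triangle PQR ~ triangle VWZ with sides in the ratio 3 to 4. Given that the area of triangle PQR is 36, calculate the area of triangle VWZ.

The ratio of areas of similar triangles = (side ratio)^2.
Side ratio = 3:4, so area ratio = 9:16.
Area of VWZ / Area of PQR = 16/9
Area of VWZ = 36 * 16/9 = 64

64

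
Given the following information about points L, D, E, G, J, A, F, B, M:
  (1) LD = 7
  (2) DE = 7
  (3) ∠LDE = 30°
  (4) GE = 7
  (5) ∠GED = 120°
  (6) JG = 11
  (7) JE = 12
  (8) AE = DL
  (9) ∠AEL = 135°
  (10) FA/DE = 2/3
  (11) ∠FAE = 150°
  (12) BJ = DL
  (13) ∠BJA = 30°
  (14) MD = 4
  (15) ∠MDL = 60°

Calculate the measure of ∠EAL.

From the given relations: AE = DL = 7.
Step 1: By the law of cosines on triangle LDE: LE² = 7² + 7² − 2·7·7·cos(30°) = 13.13, so LE ≈ 3.62.
Step 2: By the law of cosines on triangle AEL: AL² = 7² + 3.62² − 2·7·3.62·cos(135°) = 98, so AL = 7·√2.
Step 3: By the inverse law of cosines on triangle EAL: cos(∠EAL) = (7² + (7·√2)² − 3.62²) / (2·7·7·√2) = 133.87/138.59 = 0.9659, so ∠EAL = 15°.

Therefore, the measure of angle ∠EAL = 15°.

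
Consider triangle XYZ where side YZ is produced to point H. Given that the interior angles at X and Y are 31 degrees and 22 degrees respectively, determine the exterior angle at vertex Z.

Exterior angle = 31 + 22 = 53 degrees (exterior angle theorem).

53 degrees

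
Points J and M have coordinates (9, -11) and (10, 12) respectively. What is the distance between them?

The horizontal distance is |10 - 9| = 1 and the vertical distance is |12 - -11| = 23.
By the Pythagorean theorem, d = sqrt(1^2 + 23^2) = sqrt(530).

sqrt(530)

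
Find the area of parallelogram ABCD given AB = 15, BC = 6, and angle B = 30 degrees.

Area = 15 * 6 * sin(30°) = 90 * 1/2 = 45

45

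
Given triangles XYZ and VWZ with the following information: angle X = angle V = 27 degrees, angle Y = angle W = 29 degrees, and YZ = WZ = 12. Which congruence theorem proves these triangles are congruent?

Consider the given information: angle X = angle V = 27 degrees, angle Y = angle W = 29 degrees, and YZ = WZ = 12
This is not SAS or HL: SAS requires two sides and the included angle between them. HL only applies to right triangles with matching hypotenuse and leg.
The correct criterion is AAS. Two pairs of corresponding angles and a non-included side are equal (Angle-Angle-Side).

AAS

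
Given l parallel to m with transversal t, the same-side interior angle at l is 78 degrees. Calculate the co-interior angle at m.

Co-interior angles sum to 180: 180 - 78 = 102 degrees.

102 degrees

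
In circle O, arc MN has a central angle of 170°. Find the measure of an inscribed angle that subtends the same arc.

By the inscribed angle theorem, the inscribed angle is half the central angle.
Inscribed angle = 170° / 2 = 85°

85°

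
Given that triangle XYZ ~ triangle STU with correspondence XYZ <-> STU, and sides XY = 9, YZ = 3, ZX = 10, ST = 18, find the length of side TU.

Since the triangles are similar, the ratio of corresponding sides is constant.
Scale factor k = ST / XY = 18 / 9 = 2
TU = k * YZ = 2 * 3 = 6

6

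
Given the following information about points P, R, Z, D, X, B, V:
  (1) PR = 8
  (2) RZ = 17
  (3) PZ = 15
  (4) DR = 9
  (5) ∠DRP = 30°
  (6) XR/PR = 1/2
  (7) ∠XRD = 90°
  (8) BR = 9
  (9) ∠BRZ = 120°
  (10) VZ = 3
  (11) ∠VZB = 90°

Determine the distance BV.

Step 1: By the law of cosines on triangle ZRB: ZB² = 17² + 9² − 2·17·9·cos(120°) = 523, so ZB ≈ 22.87.
Step 2: By the law of cosines on triangle BZV: BV² = 22.87² + 3² − 2·22.87·3·cos(90°) = 532, so BV = 2·√133.

Therefore, the length of BV = 2·√133.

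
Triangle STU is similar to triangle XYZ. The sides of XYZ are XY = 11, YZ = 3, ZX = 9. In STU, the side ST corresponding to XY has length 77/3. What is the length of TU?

Similar triangles have proportional sides. Setting up the proportion:
ST / XY = TU / YZ
77/3 / 11 = TU / 3
TU = 3 * 77/3 / 11 = 7.

7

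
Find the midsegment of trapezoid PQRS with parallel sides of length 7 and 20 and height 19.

midsegment = (7 + 20) / 2 = 27 / 2 = 27/2

27/2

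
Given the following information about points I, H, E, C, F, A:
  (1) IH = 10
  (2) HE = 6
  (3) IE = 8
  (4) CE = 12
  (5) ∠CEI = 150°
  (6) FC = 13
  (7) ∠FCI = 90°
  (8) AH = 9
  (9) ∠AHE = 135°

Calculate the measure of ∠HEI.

Step 1: By the inverse law of cosines on triangle HEI: cos(∠HEI) = (6² + 8² − 10²) / (2·6·8) = 0/96 = 0, so ∠HEI = 90°.

Therefore, the measure of angle ∠HEI = 90°.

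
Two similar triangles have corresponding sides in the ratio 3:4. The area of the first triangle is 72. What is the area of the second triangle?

Area ratio = (3/4)^2 = 9/16. Area of the second triangle = 72 * 16/9 = 128.

128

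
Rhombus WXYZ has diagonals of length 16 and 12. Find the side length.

Half-diagonals are 8 and 6. side = sqrt(8^2 + 6^2) = sqrt(100) = 10

10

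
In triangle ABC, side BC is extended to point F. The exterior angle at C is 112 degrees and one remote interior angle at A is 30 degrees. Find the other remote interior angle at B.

angle B = 112 - 30 = 82 degrees (exterior angle theorem).

82 degrees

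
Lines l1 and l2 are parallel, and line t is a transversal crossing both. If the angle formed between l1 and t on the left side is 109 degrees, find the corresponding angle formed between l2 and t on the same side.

Corresponding angles formed by parallel lines and a transversal are equal.
The given angle is 109 degrees.
The corresponding angle = 109 degrees.

109 degrees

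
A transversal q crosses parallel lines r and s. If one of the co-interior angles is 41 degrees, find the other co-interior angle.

Co-interior (same-side interior) angles are between the parallel lines on the same side of the transversal.
Unlike corresponding or alternate interior angles, they are supplementary rather than equal.
So the angle = 180 - 41 = 139 degrees.

139 degrees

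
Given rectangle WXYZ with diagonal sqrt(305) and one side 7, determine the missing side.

The diagonal of a rectangle forms a right triangle with the two sides.
Rearranging the Pythagorean theorem: missing side = sqrt(d^2 - known^2).
= sqrt(305 - 49) = sqrt(256) = 16.

16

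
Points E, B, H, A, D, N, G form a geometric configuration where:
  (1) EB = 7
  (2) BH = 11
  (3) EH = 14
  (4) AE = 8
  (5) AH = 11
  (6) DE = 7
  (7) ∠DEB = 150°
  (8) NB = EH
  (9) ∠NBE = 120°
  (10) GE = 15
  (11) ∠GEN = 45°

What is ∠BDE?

Step 1: By the law of cosines on triangle DEB: DB² = 7² + 7² − 2·7·7·cos(150°) = 182.87, so DB ≈ 13.52.
Step 2: By the inverse law of cosines on triangle BDE: cos(∠BDE) = (13.52² + 7² − 7²) / (2·13.52·7) = 182.87/189.32 = 0.9659, so ∠BDE = 15°.

Therefore, the measure of angle ∠BDE = 15°.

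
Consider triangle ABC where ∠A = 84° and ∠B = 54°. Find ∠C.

By the triangle angle sum property, the three interior angles of any triangle add up to 180°.
We know angle A = 84° and angle B = 54°, so their sum is 138°.
Therefore angle C = 180° - 138° = 42°.

42 degrees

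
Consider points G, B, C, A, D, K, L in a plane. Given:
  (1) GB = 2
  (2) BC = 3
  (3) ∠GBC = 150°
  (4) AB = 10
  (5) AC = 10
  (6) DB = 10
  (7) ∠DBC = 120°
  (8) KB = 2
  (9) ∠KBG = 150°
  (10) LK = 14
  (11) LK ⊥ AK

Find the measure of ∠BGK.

Step 1: By the law of cosines on triangle GBK: GK² = 2² + 2² − 2·2·2·cos(150°) = 14.93, so GK ≈ 3.86.
Step 2: By the inverse law of cosines on triangle BGK: cos(∠BGK) = (2² + 3.86² − 2²) / (2·2·3.86) = 14.93/15.45 = 0.9659, so ∠BGK = 15°.

Therefore, the measure of angle ∠BGK = 15°.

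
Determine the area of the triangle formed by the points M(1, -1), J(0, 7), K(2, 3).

Using the Shoelace formula for a triangle:
Area = (1/2)|x0(y1 - y2) + x1(y2 - y0) + x2(y0 - y1)|
Area = (1/2)|1(7 - 3) + 0(3 - -1) + 2(-1 - 7)|
Area = (1/2)|4 + 0 + -16|
Area = (1/2)|-12|
Area = (1/2)(12)
Area = 6

6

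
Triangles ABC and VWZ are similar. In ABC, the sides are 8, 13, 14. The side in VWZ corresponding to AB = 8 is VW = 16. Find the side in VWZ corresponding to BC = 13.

k = 16/8 = 2. WZ = 2 * 13 = 26.

26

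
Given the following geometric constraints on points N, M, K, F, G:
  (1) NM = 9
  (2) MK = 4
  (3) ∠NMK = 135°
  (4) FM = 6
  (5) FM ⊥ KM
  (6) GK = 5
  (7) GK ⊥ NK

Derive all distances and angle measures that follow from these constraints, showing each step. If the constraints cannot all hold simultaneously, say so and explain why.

The constraints are consistent.

Step 1: From NM = 9, MK = 4, and ∠NMK = 135°, by the law of cosines:
  NK² = NM² + MK² - 2·NM·MK·cos(135°) = 81 + 16 + 50.91 = 147.9
  NK ≈ 12.16

Step 2: From KM = 4, MF = 6, and ∠KMF = 90°, by the law of cosines:
  KF² = KM² + MF² - 2·KM·MF·cos(90°) = 16 + 36 - 0 = 52
  KF = 2·√13

Step 3: From NK = 12.16, KG = 5, and ∠NKG = 90°, by the law of cosines:
  NG² = NK² + KG² - 2·NK·KG·cos(90°) = 147.9 + 25 - 0 = 172.9
  NG ≈ 13.15

Step 4: From NK = 12.16, NM = 9, KM = 4, by the inverse law of cosines:
  cos(∠KNM) = (NK² + NM² - KM²) / (2·NK·NM)
  ∠KNM = 13.45°

Step 5: From KF = 2·√13, KM = 4, FM = 6, by the inverse law of cosines:
  cos(∠FKM) = (KF² + KM² - FM²) / (2·KF·KM)
  ∠FKM = 56.31°

Step 6: From KM = 4, KN = 12.16, MN = 9, by the inverse law of cosines:
  cos(∠MKN) = (KM² + KN² - MN²) / (2·KM·KN)
  ∠MKN = 31.55°

Step 7: From FK = 2·√13, FM = 6, KM = 4, by the inverse law of cosines:
  cos(∠KFM) = (FK² + FM² - KM²) / (2·FK·FM)
  ∠KFM = 33.69°

Step 8: From NG = 13.15, NK = 12.16, GK = 5, by the inverse law of cosines:
  cos(∠GNK) = (NG² + NK² - GK²) / (2·NG·NK)
  ∠GNK = 22.35°

Step 9: From GK = 5, GN = 13.15, KN = 12.16, by the inverse law of cosines:
  cos(∠KGN) = (GK² + GN² - KN²) / (2·GK·GN)
  ∠KGN = 67.65°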